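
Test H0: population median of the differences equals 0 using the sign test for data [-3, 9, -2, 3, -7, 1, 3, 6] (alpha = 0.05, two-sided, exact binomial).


Step 1: Discard zero differences. Original n = 8; n_eff = number of nonzero differences = 8.
Nonzero differences (with sign): -3, +9, -2, +3, -7, +1, +3, +6
Step 2: Count signs: positive = 5, negative = 3.
Step 3: Under H0: P(positive) = 0.5, so the number of positives S ~ Bin(8, 0.5).
Step 4: Two-sided exact p-value = sum of Bin(8,0.5) probabilities at or below the observed probability = 0.726562.
Step 5: alpha = 0.05. fail to reject H0.

n_eff = 8, pos = 5, neg = 3, p = 0.726562, fail to reject H0.


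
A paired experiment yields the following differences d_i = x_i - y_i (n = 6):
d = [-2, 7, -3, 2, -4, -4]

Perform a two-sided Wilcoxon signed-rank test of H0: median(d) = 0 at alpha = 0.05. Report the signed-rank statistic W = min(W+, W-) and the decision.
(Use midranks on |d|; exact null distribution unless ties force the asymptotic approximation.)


Step 1: Drop any zero differences (none here) and take |d_i|.
|d| = [2, 7, 3, 2, 4, 4]
Step 2: Midrank |d_i| (ties get averaged ranks).
ranks: |2|->1.5, |7|->6, |3|->3, |2|->1.5, |4|->4.5, |4|->4.5
Step 3: Attach original signs; sum ranks with positive sign and with negative sign.
W+ = 6 + 1.5 = 7.5
W- = 1.5 + 3 + 4.5 + 4.5 = 13.5
(Check: W+ + W- = 21 should equal n(n+1)/2 = 21.)
Step 4: Test statistic W = min(W+, W-) = 7.5.
Step 5: Ties in |d|, so use the tie-corrected normal approximation.
        E[W] = n(n+1)/4 = 6*7/4 = 10.5.
        Tie groups: |d|=2 (t=2), |d|=4 (t=2); sum(t^3 - t) = 12.
        Var[W] = n(n+1)(2n+1)/24 - sum(t^3-t)/48 = 546/24 - 12/48 = 22.5.
        z = (W - E[W]) / sqrt(Var[W]) = (7.5 - 10.5) / 4.7434 = -0.6325.
        Two-sided p = 2*Phi(z) = 0.527089.
Step 6: alpha = 0.05. fail to reject H0.

W+ = 7.5, W- = 13.5, W = min = 7.5, p = 0.527089, fail to reject H0.


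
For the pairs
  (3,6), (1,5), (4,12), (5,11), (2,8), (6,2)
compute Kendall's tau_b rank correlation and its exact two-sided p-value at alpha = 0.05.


Step 1: Enumerate the 15 unordered pairs (i,j) with i<j and classify each by sign(x_j-x_i) * sign(y_j-y_i).
  (1,2):dx=-2,dy=-1->C; (1,3):dx=+1,dy=+6->C; (1,4):dx=+2,dy=+5->C; (1,5):dx=-1,dy=+2->D
  (1,6):dx=+3,dy=-4->D; (2,3):dx=+3,dy=+7->C; (2,4):dx=+4,dy=+6->C; (2,5):dx=+1,dy=+3->C
  (2,6):dx=+5,dy=-3->D; (3,4):dx=+1,dy=-1->D; (3,5):dx=-2,dy=-4->C; (3,6):dx=+2,dy=-10->D
  (4,5):dx=-3,dy=-3->C; (4,6):dx=+1,dy=-9->D; (5,6):dx=+4,dy=-6->D
Step 2: C = 8, D = 7, total pairs = 15.
Step 3: tau = (C - D)/(n(n-1)/2) = (8 - 7)/15 = 0.066667.
Step 4: Exact two-sided p-value (enumerate n! = 720 permutations of y under H0): p = 1.000000.
Step 5: alpha = 0.05. fail to reject H0.

tau_b = 0.0667 (C=8, D=7), p = 1.000000, fail to reject H0.


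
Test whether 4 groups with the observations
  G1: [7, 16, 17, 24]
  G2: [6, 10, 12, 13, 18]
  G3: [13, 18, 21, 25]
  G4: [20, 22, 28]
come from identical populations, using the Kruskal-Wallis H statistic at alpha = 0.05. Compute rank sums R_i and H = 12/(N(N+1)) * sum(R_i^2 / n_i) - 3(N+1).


Step 1: Combine all N = 16 observations and assign midranks.
sorted (value, group, rank): (6,G2,1), (7,G1,2), (10,G2,3), (12,G2,4), (13,G2,5.5), (13,G3,5.5), (16,G1,7), (17,G1,8), (18,G2,9.5), (18,G3,9.5), (20,G4,11), (21,G3,12), (22,G4,13), (24,G1,14), (25,G3,15), (28,G4,16)
Step 2: Sum ranks within each group.
R_1 = 31 (n_1 = 4)
R_2 = 23 (n_2 = 5)
R_3 = 42 (n_3 = 4)
R_4 = 40 (n_4 = 3)
Step 3: H = 12/(N(N+1)) * sum(R_i^2/n_i) - 3(N+1)
     = 12/(16*17) * (31^2/4 + 23^2/5 + 42^2/4 + 40^2/3) - 3*17
     = 0.044118 * 1320.38 - 51
     = 7.252206.
Step 4: Ties present; correction factor C = 1 - 12/(16^3 - 16) = 0.997059. Corrected H = 7.252206 / 0.997059 = 7.273599.
Step 5: Under H0, H ~ chi^2(3); p-value = 0.063670.
Step 6: alpha = 0.05. fail to reject H0.

H = 7.2736, df = 3, p = 0.063670, fail to reject H0.


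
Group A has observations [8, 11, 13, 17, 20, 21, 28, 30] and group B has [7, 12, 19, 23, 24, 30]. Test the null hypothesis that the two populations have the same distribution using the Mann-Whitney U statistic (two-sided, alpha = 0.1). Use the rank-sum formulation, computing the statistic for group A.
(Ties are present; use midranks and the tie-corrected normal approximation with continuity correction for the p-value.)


Step 1: Combine and sort all 14 observations; assign midranks.
sorted (value, group): (7,Y), (8,X), (11,X), (12,Y), (13,X), (17,X), (19,Y), (20,X), (21,X), (23,Y), (24,Y), (28,X), (30,X), (30,Y)
ranks: 7->1, 8->2, 11->3, 12->4, 13->5, 17->6, 19->7, 20->8, 21->9, 23->10, 24->11, 28->12, 30->13.5, 30->13.5
Step 2: Rank sum for X: R1 = 2 + 3 + 5 + 6 + 8 + 9 + 12 + 13.5 = 58.5.
Step 3: U_X = R1 - n1(n1+1)/2 = 58.5 - 8*9/2 = 58.5 - 36 = 22.5.
       U_Y = n1*n2 - U_X = 48 - 22.5 = 25.5.
Step 4: Ties are present, so use the tie-corrected normal approximation (with continuity correction) for the p-value.
Step 5: p-value = 0.897167; compare to alpha = 0.1. fail to reject H0.

U_X = 22.5, p = 0.897167, fail to reject H0 at alpha = 0.1.


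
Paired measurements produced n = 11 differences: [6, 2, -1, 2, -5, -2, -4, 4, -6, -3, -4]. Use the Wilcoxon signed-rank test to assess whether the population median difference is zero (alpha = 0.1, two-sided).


Step 1: Drop any zero differences (none here) and take |d_i|.
|d| = [6, 2, 1, 2, 5, 2, 4, 4, 6, 3, 4]
Step 2: Midrank |d_i| (ties get averaged ranks).
ranks: |6|->10.5, |2|->3, |1|->1, |2|->3, |5|->9, |2|->3, |4|->7, |4|->7, |6|->10.5, |3|->5, |4|->7
Step 3: Attach original signs; sum ranks with positive sign and with negative sign.
W+ = 10.5 + 3 + 3 + 7 = 23.5
W- = 1 + 9 + 3 + 7 + 10.5 + 5 + 7 = 42.5
(Check: W+ + W- = 66 should equal n(n+1)/2 = 66.)
Step 4: Test statistic W = min(W+, W-) = 23.5.
Step 5: Ties in |d|, so use the tie-corrected normal approximation.
        E[W] = n(n+1)/4 = 11*12/4 = 33.
        Tie groups: |d|=2 (t=3), |d|=4 (t=3), |d|=6 (t=2); sum(t^3 - t) = 54.
        Var[W] = n(n+1)(2n+1)/24 - sum(t^3-t)/48 = 3036/24 - 54/48 = 125.375.
        z = (W - E[W]) / sqrt(Var[W]) = (23.5 - 33) / 11.1971 = -0.8484.
        Two-sided p = 2*Phi(z) = 0.396196.
Step 6: alpha = 0.1. fail to reject H0.

W+ = 23.5, W- = 42.5, W = min = 23.5, p = 0.396196, fail to reject H0.


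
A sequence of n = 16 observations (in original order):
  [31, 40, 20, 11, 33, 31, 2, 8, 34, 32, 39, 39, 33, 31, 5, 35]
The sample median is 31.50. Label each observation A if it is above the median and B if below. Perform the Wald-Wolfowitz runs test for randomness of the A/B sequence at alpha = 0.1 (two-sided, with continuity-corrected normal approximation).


Step 1: Compute median = 31.50; label A = above, B = below.
Labels in order: BABBABBBAAAAABBA  (n_A = 8, n_B = 8)
Step 2: Count runs R = 8.
Step 3: Under H0 (random ordering), E[R] = 2*n_A*n_B/(n_A+n_B) + 1 = 2*8*8/16 + 1 = 9.0000.
        Var[R] = 2*n_A*n_B*(2*n_A*n_B - n_A - n_B) / ((n_A+n_B)^2 * (n_A+n_B-1)) = 14336/3840 = 3.7333.
        SD[R] = 1.9322.
Step 4: Continuity-corrected z = (R + 0.5 - E[R]) / SD[R] = (8 + 0.5 - 9.0000) / 1.9322 = -0.2588.
Step 5: Two-sided p-value via normal approximation = 2*(1 - Phi(|z|)) = 0.795809.
Step 6: alpha = 0.1. fail to reject H0.

R = 8, z = -0.2588, p = 0.795809, fail to reject H0.


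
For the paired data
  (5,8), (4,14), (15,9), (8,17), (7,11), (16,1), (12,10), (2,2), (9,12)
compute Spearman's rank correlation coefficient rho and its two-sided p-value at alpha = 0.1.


Step 1: Rank x and y separately (midranks; no ties here).
rank(x): 5->3, 4->2, 15->8, 8->5, 7->4, 16->9, 12->7, 2->1, 9->6
rank(y): 8->3, 14->8, 9->4, 17->9, 11->6, 1->1, 10->5, 2->2, 12->7
Step 2: d_i = R_x(i) - R_y(i); compute d_i^2.
  (3-3)^2=0, (2-8)^2=36, (8-4)^2=16, (5-9)^2=16, (4-6)^2=4, (9-1)^2=64, (7-5)^2=4, (1-2)^2=1, (6-7)^2=1
sum(d^2) = 142.
Step 3: rho = 1 - 6*142 / (9*(9^2 - 1)) = 1 - 852/720 = -0.183333.
Step 4: Under H0, t = rho * sqrt((n-2)/(1-rho^2)) = -0.4934 ~ t(7).
Step 5: Two-sided p-value from the t-distribution with 7 df = 0.636820.
Step 6: alpha = 0.1. fail to reject H0.

rho = -0.1833, p = 0.636820, fail to reject H0 at alpha = 0.1.


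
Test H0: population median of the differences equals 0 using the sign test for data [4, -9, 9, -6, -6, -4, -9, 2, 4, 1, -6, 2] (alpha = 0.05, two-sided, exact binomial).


Step 1: Discard zero differences. Original n = 12; n_eff = number of nonzero differences = 12.
Nonzero differences (with sign): +4, -9, +9, -6, -6, -4, -9, +2, +4, +1, -6, +2
Step 2: Count signs: positive = 6, negative = 6.
Step 3: Under H0: P(positive) = 0.5, so the number of positives S ~ Bin(12, 0.5).
Step 4: Two-sided exact p-value = sum of Bin(12,0.5) probabilities at or below the observed probability = 1.000000.
Step 5: alpha = 0.05. fail to reject H0.

n_eff = 12, pos = 6, neg = 6, p = 1.000000, fail to reject H0.


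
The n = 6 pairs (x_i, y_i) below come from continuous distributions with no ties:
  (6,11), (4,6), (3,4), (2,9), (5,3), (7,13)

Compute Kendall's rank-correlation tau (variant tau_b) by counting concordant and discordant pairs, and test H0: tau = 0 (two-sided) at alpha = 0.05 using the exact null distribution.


Step 1: Enumerate the 15 unordered pairs (i,j) with i<j and classify each by sign(x_j-x_i) * sign(y_j-y_i).
  (1,2):dx=-2,dy=-5->C; (1,3):dx=-3,dy=-7->C; (1,4):dx=-4,dy=-2->C; (1,5):dx=-1,dy=-8->C
  (1,6):dx=+1,dy=+2->C; (2,3):dx=-1,dy=-2->C; (2,4):dx=-2,dy=+3->D; (2,5):dx=+1,dy=-3->D
  (2,6):dx=+3,dy=+7->C; (3,4):dx=-1,dy=+5->D; (3,5):dx=+2,dy=-1->D; (3,6):dx=+4,dy=+9->C
  (4,5):dx=+3,dy=-6->D; (4,6):dx=+5,dy=+4->C; (5,6):dx=+2,dy=+10->C
Step 2: C = 10, D = 5, total pairs = 15.
Step 3: tau = (C - D)/(n(n-1)/2) = (10 - 5)/15 = 0.333333.
Step 4: Exact two-sided p-value (enumerate n! = 720 permutations of y under H0): p = 0.469444.
Step 5: alpha = 0.05. fail to reject H0.

tau_b = 0.3333 (C=10, D=5), p = 0.469444, fail to reject H0.


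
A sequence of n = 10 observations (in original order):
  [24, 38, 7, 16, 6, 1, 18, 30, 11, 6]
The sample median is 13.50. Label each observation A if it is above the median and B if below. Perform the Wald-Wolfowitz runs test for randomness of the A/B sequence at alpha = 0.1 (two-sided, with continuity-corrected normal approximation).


Step 1: Compute median = 13.50; label A = above, B = below.
Labels in order: AABABBAABB  (n_A = 5, n_B = 5)
Step 2: Count runs R = 6.
Step 3: Under H0 (random ordering), E[R] = 2*n_A*n_B/(n_A+n_B) + 1 = 2*5*5/10 + 1 = 6.0000.
        Var[R] = 2*n_A*n_B*(2*n_A*n_B - n_A - n_B) / ((n_A+n_B)^2 * (n_A+n_B-1)) = 2000/900 = 2.2222.
        SD[R] = 1.4907.
Step 4: R = E[R], so z = 0 with no continuity correction.
Step 5: Two-sided p-value via normal approximation = 2*(1 - Phi(|z|)) = 1.000000.
Step 6: alpha = 0.1. fail to reject H0.

R = 6, z = 0.0000, p = 1.000000, fail to reject H0.


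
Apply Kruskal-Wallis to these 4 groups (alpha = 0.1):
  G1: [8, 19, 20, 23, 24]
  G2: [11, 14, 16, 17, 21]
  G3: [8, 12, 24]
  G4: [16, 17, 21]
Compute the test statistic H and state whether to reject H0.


Step 1: Combine all N = 16 observations and assign midranks.
sorted (value, group, rank): (8,G1,1.5), (8,G3,1.5), (11,G2,3), (12,G3,4), (14,G2,5), (16,G2,6.5), (16,G4,6.5), (17,G2,8.5), (17,G4,8.5), (19,G1,10), (20,G1,11), (21,G2,12.5), (21,G4,12.5), (23,G1,14), (24,G1,15.5), (24,G3,15.5)
Step 2: Sum ranks within each group.
R_1 = 52 (n_1 = 5)
R_2 = 35.5 (n_2 = 5)
R_3 = 21 (n_3 = 3)
R_4 = 27.5 (n_4 = 3)
Step 3: H = 12/(N(N+1)) * sum(R_i^2/n_i) - 3(N+1)
     = 12/(16*17) * (52^2/5 + 35.5^2/5 + 21^2/3 + 27.5^2/3) - 3*17
     = 0.044118 * 1191.93 - 51
     = 1.585294.
Step 4: Ties present; correction factor C = 1 - 30/(16^3 - 16) = 0.992647. Corrected H = 1.585294 / 0.992647 = 1.597037.
Step 5: Under H0, H ~ chi^2(3); p-value = 0.660062.
Step 6: alpha = 0.1. fail to reject H0.

H = 1.5970, df = 3, p = 0.660062, fail to reject H0.


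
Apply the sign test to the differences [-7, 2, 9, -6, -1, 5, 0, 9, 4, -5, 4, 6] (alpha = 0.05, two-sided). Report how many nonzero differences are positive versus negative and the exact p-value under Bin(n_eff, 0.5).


Step 1: Discard zero differences. Original n = 12; n_eff = number of nonzero differences = 11.
Nonzero differences (with sign): -7, +2, +9, -6, -1, +5, +9, +4, -5, +4, +6
Step 2: Count signs: positive = 7, negative = 4.
Step 3: Under H0: P(positive) = 0.5, so the number of positives S ~ Bin(11, 0.5).
Step 4: Two-sided exact p-value = sum of Bin(11,0.5) probabilities at or below the observed probability = 0.548828.
Step 5: alpha = 0.05. fail to reject H0.

n_eff = 11, pos = 7, neg = 4, p = 0.548828, fail to reject H0.


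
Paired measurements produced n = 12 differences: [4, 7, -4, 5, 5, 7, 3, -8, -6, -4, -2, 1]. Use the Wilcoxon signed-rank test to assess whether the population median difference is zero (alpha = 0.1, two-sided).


Step 1: Drop any zero differences (none here) and take |d_i|.
|d| = [4, 7, 4, 5, 5, 7, 3, 8, 6, 4, 2, 1]
Step 2: Midrank |d_i| (ties get averaged ranks).
ranks: |4|->5, |7|->10.5, |4|->5, |5|->7.5, |5|->7.5, |7|->10.5, |3|->3, |8|->12, |6|->9, |4|->5, |2|->2, |1|->1
Step 3: Attach original signs; sum ranks with positive sign and with negative sign.
W+ = 5 + 10.5 + 7.5 + 7.5 + 10.5 + 3 + 1 = 45
W- = 5 + 12 + 9 + 5 + 2 = 33
(Check: W+ + W- = 78 should equal n(n+1)/2 = 78.)
Step 4: Test statistic W = min(W+, W-) = 33.
Step 5: Ties in |d|, so use the tie-corrected normal approximation.
        E[W] = n(n+1)/4 = 12*13/4 = 39.
        Tie groups: |d|=4 (t=3), |d|=5 (t=2), |d|=7 (t=2); sum(t^3 - t) = 36.
        Var[W] = n(n+1)(2n+1)/24 - sum(t^3-t)/48 = 3900/24 - 36/48 = 161.75.
        z = (W - E[W]) / sqrt(Var[W]) = (33 - 39) / 12.7181 = -0.4718.
        Two-sided p = 2*Phi(z) = 0.637092.
Step 6: alpha = 0.1. fail to reject H0.

W+ = 45, W- = 33, W = min = 33, p = 0.637092, fail to reject H0.


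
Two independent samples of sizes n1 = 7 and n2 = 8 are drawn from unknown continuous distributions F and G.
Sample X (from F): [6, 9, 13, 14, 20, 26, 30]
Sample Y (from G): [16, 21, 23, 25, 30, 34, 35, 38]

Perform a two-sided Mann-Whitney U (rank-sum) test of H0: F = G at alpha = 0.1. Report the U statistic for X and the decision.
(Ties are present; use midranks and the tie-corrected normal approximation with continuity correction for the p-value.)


Step 1: Combine and sort all 15 observations; assign midranks.
sorted (value, group): (6,X), (9,X), (13,X), (14,X), (16,Y), (20,X), (21,Y), (23,Y), (25,Y), (26,X), (30,X), (30,Y), (34,Y), (35,Y), (38,Y)
ranks: 6->1, 9->2, 13->3, 14->4, 16->5, 20->6, 21->7, 23->8, 25->9, 26->10, 30->11.5, 30->11.5, 34->13, 35->14, 38->15
Step 2: Rank sum for X: R1 = 1 + 2 + 3 + 4 + 6 + 10 + 11.5 = 37.5.
Step 3: U_X = R1 - n1(n1+1)/2 = 37.5 - 7*8/2 = 37.5 - 28 = 9.5.
       U_Y = n1*n2 - U_X = 56 - 9.5 = 46.5.
Step 4: Ties are present, so use the tie-corrected normal approximation (with continuity correction) for the p-value.
Step 5: p-value = 0.037073; compare to alpha = 0.1. reject H0.

U_X = 9.5, p = 0.037073, reject H0 at alpha = 0.1.


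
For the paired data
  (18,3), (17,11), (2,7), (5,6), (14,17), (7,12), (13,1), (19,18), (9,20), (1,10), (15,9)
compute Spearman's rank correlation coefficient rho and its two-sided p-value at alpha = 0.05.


Step 1: Rank x and y separately (midranks; no ties here).
rank(x): 18->10, 17->9, 2->2, 5->3, 14->7, 7->4, 13->6, 19->11, 9->5, 1->1, 15->8
rank(y): 3->2, 11->7, 7->4, 6->3, 17->9, 12->8, 1->1, 18->10, 20->11, 10->6, 9->5
Step 2: d_i = R_x(i) - R_y(i); compute d_i^2.
  (10-2)^2=64, (9-7)^2=4, (2-4)^2=4, (3-3)^2=0, (7-9)^2=4, (4-8)^2=16, (6-1)^2=25, (11-10)^2=1, (5-11)^2=36, (1-6)^2=25, (8-5)^2=9
sum(d^2) = 188.
Step 3: rho = 1 - 6*188 / (11*(11^2 - 1)) = 1 - 1128/1320 = 0.145455.
Step 4: Under H0, t = rho * sqrt((n-2)/(1-rho^2)) = 0.4411 ~ t(9).
Step 5: Two-sided p-value from the t-distribution with 9 df = 0.669579.
Step 6: alpha = 0.05. fail to reject H0.

rho = 0.1455, p = 0.669579, fail to reject H0 at alpha = 0.05.


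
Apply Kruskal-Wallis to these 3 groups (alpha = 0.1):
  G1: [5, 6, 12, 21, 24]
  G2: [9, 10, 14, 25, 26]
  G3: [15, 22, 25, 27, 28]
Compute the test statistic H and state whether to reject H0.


Step 1: Combine all N = 15 observations and assign midranks.
sorted (value, group, rank): (5,G1,1), (6,G1,2), (9,G2,3), (10,G2,4), (12,G1,5), (14,G2,6), (15,G3,7), (21,G1,8), (22,G3,9), (24,G1,10), (25,G2,11.5), (25,G3,11.5), (26,G2,13), (27,G3,14), (28,G3,15)
Step 2: Sum ranks within each group.
R_1 = 26 (n_1 = 5)
R_2 = 37.5 (n_2 = 5)
R_3 = 56.5 (n_3 = 5)
Step 3: H = 12/(N(N+1)) * sum(R_i^2/n_i) - 3(N+1)
     = 12/(15*16) * (26^2/5 + 37.5^2/5 + 56.5^2/5) - 3*16
     = 0.050000 * 1054.9 - 48
     = 4.745000.
Step 4: Ties present; correction factor C = 1 - 6/(15^3 - 15) = 0.998214. Corrected H = 4.745000 / 0.998214 = 4.753488.
Step 5: Under H0, H ~ chi^2(2); p-value = 0.092852.
Step 6: alpha = 0.1. reject H0.

H = 4.7535, df = 2, p = 0.092852, reject H0.


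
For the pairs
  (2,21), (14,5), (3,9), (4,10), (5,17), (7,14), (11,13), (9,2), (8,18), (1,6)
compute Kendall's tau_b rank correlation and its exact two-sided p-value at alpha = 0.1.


Step 1: Enumerate the 45 unordered pairs (i,j) with i<j and classify each by sign(x_j-x_i) * sign(y_j-y_i).
  (1,2):dx=+12,dy=-16->D; (1,3):dx=+1,dy=-12->D; (1,4):dx=+2,dy=-11->D; (1,5):dx=+3,dy=-4->D
  (1,6):dx=+5,dy=-7->D; (1,7):dx=+9,dy=-8->D; (1,8):dx=+7,dy=-19->D; (1,9):dx=+6,dy=-3->D
  (1,10):dx=-1,dy=-15->C; (2,3):dx=-11,dy=+4->D; (2,4):dx=-10,dy=+5->D; (2,5):dx=-9,dy=+12->D
  (2,6):dx=-7,dy=+9->D; (2,7):dx=-3,dy=+8->D; (2,8):dx=-5,dy=-3->C; (2,9):dx=-6,dy=+13->D
  (2,10):dx=-13,dy=+1->D; (3,4):dx=+1,dy=+1->C; (3,5):dx=+2,dy=+8->C; (3,6):dx=+4,dy=+5->C
  (3,7):dx=+8,dy=+4->C; (3,8):dx=+6,dy=-7->D; (3,9):dx=+5,dy=+9->C; (3,10):dx=-2,dy=-3->C
  (4,5):dx=+1,dy=+7->C; (4,6):dx=+3,dy=+4->C; (4,7):dx=+7,dy=+3->C; (4,8):dx=+5,dy=-8->D
  (4,9):dx=+4,dy=+8->C; (4,10):dx=-3,dy=-4->C; (5,6):dx=+2,dy=-3->D; (5,7):dx=+6,dy=-4->D
  (5,8):dx=+4,dy=-15->D; (5,9):dx=+3,dy=+1->C; (5,10):dx=-4,dy=-11->C; (6,7):dx=+4,dy=-1->D
  (6,8):dx=+2,dy=-12->D; (6,9):dx=+1,dy=+4->C; (6,10):dx=-6,dy=-8->C; (7,8):dx=-2,dy=-11->C
  (7,9):dx=-3,dy=+5->D; (7,10):dx=-10,dy=-7->C; (8,9):dx=-1,dy=+16->D; (8,10):dx=-8,dy=+4->D
  (9,10):dx=-7,dy=-12->C
Step 2: C = 20, D = 25, total pairs = 45.
Step 3: tau = (C - D)/(n(n-1)/2) = (20 - 25)/45 = -0.111111.
Step 4: Exact two-sided p-value (enumerate n! = 3628800 permutations of y under H0): p = 0.727490.
Step 5: alpha = 0.1. fail to reject H0.

tau_b = -0.1111 (C=20, D=25), p = 0.727490, fail to reject H0.


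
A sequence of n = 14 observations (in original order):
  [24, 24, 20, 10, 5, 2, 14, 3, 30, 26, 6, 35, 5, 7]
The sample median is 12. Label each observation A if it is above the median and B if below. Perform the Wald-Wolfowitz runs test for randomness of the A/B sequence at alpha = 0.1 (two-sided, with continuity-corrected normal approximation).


Step 1: Compute median = 12; label A = above, B = below.
Labels in order: AAABBBABAABABB  (n_A = 7, n_B = 7)
Step 2: Count runs R = 8.
Step 3: Under H0 (random ordering), E[R] = 2*n_A*n_B/(n_A+n_B) + 1 = 2*7*7/14 + 1 = 8.0000.
        Var[R] = 2*n_A*n_B*(2*n_A*n_B - n_A - n_B) / ((n_A+n_B)^2 * (n_A+n_B-1)) = 8232/2548 = 3.2308.
        SD[R] = 1.7974.
Step 4: R = E[R], so z = 0 with no continuity correction.
Step 5: Two-sided p-value via normal approximation = 2*(1 - Phi(|z|)) = 1.000000.
Step 6: alpha = 0.1. fail to reject H0.

R = 8, z = 0.0000, p = 1.000000, fail to reject H0.


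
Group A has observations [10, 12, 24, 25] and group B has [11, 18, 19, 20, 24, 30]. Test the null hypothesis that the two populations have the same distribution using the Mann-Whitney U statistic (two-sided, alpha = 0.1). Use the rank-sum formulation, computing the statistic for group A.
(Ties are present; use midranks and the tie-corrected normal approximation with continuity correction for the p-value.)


Step 1: Combine and sort all 10 observations; assign midranks.
sorted (value, group): (10,X), (11,Y), (12,X), (18,Y), (19,Y), (20,Y), (24,X), (24,Y), (25,X), (30,Y)
ranks: 10->1, 11->2, 12->3, 18->4, 19->5, 20->6, 24->7.5, 24->7.5, 25->9, 30->10
Step 2: Rank sum for X: R1 = 1 + 3 + 7.5 + 9 = 20.5.
Step 3: U_X = R1 - n1(n1+1)/2 = 20.5 - 4*5/2 = 20.5 - 10 = 10.5.
       U_Y = n1*n2 - U_X = 24 - 10.5 = 13.5.
Step 4: Ties are present, so use the tie-corrected normal approximation (with continuity correction) for the p-value.
Step 5: p-value = 0.830664; compare to alpha = 0.1. fail to reject H0.

U_X = 10.5, p = 0.830664, fail to reject H0 at alpha = 0.1.


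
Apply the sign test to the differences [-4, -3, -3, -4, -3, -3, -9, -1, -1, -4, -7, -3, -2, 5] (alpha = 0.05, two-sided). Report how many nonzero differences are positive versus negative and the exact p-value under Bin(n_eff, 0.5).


Step 1: Discard zero differences. Original n = 14; n_eff = number of nonzero differences = 14.
Nonzero differences (with sign): -4, -3, -3, -4, -3, -3, -9, -1, -1, -4, -7, -3, -2, +5
Step 2: Count signs: positive = 1, negative = 13.
Step 3: Under H0: P(positive) = 0.5, so the number of positives S ~ Bin(14, 0.5).
Step 4: Two-sided exact p-value = sum of Bin(14,0.5) probabilities at or below the observed probability = 0.001831.
Step 5: alpha = 0.05. reject H0.

n_eff = 14, pos = 1, neg = 13, p = 0.001831, reject H0.


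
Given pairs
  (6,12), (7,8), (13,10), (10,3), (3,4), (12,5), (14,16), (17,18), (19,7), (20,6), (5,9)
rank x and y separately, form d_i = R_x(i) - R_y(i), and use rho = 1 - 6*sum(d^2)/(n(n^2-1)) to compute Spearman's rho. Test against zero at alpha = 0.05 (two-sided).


Step 1: Rank x and y separately (midranks; no ties here).
rank(x): 6->3, 7->4, 13->7, 10->5, 3->1, 12->6, 14->8, 17->9, 19->10, 20->11, 5->2
rank(y): 12->9, 8->6, 10->8, 3->1, 4->2, 5->3, 16->10, 18->11, 7->5, 6->4, 9->7
Step 2: d_i = R_x(i) - R_y(i); compute d_i^2.
  (3-9)^2=36, (4-6)^2=4, (7-8)^2=1, (5-1)^2=16, (1-2)^2=1, (6-3)^2=9, (8-10)^2=4, (9-11)^2=4, (10-5)^2=25, (11-4)^2=49, (2-7)^2=25
sum(d^2) = 174.
Step 3: rho = 1 - 6*174 / (11*(11^2 - 1)) = 1 - 1044/1320 = 0.209091.
Step 4: Under H0, t = rho * sqrt((n-2)/(1-rho^2)) = 0.6415 ~ t(9).
Step 5: Two-sided p-value from the t-distribution with 9 df = 0.537221.
Step 6: alpha = 0.05. fail to reject H0.

rho = 0.2091, p = 0.537221, fail to reject H0 at alpha = 0.05.


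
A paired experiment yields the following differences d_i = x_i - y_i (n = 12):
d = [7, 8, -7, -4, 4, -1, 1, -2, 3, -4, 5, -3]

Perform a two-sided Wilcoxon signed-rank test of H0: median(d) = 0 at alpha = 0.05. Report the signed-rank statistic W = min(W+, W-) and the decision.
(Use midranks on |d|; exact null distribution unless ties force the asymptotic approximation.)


Step 1: Drop any zero differences (none here) and take |d_i|.
|d| = [7, 8, 7, 4, 4, 1, 1, 2, 3, 4, 5, 3]
Step 2: Midrank |d_i| (ties get averaged ranks).
ranks: |7|->10.5, |8|->12, |7|->10.5, |4|->7, |4|->7, |1|->1.5, |1|->1.5, |2|->3, |3|->4.5, |4|->7, |5|->9, |3|->4.5
Step 3: Attach original signs; sum ranks with positive sign and with negative sign.
W+ = 10.5 + 12 + 7 + 1.5 + 4.5 + 9 = 44.5
W- = 10.5 + 7 + 1.5 + 3 + 7 + 4.5 = 33.5
(Check: W+ + W- = 78 should equal n(n+1)/2 = 78.)
Step 4: Test statistic W = min(W+, W-) = 33.5.
Step 5: Ties in |d|, so use the tie-corrected normal approximation.
        E[W] = n(n+1)/4 = 12*13/4 = 39.
        Tie groups: |d|=1 (t=2), |d|=3 (t=2), |d|=4 (t=3), |d|=7 (t=2); sum(t^3 - t) = 42.
        Var[W] = n(n+1)(2n+1)/24 - sum(t^3-t)/48 = 3900/24 - 42/48 = 161.625.
        z = (W - E[W]) / sqrt(Var[W]) = (33.5 - 39) / 12.7132 = -0.4326.
        Two-sided p = 2*Phi(z) = 0.665290.
Step 6: alpha = 0.05. fail to reject H0.

W+ = 44.5, W- = 33.5, W = min = 33.5, p = 0.665290, fail to reject H0.


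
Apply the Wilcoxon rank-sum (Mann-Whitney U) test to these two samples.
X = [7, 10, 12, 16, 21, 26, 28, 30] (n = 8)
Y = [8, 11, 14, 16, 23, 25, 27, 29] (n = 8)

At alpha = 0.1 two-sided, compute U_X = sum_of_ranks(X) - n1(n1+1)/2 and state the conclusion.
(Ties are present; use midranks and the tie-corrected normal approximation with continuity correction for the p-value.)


Step 1: Combine and sort all 16 observations; assign midranks.
sorted (value, group): (7,X), (8,Y), (10,X), (11,Y), (12,X), (14,Y), (16,X), (16,Y), (21,X), (23,Y), (25,Y), (26,X), (27,Y), (28,X), (29,Y), (30,X)
ranks: 7->1, 8->2, 10->3, 11->4, 12->5, 14->6, 16->7.5, 16->7.5, 21->9, 23->10, 25->11, 26->12, 27->13, 28->14, 29->15, 30->16
Step 2: Rank sum for X: R1 = 1 + 3 + 5 + 7.5 + 9 + 12 + 14 + 16 = 67.5.
Step 3: U_X = R1 - n1(n1+1)/2 = 67.5 - 8*9/2 = 67.5 - 36 = 31.5.
       U_Y = n1*n2 - U_X = 64 - 31.5 = 32.5.
Step 4: Ties are present, so use the tie-corrected normal approximation (with continuity correction) for the p-value.
Step 5: p-value = 1.000000; compare to alpha = 0.1. fail to reject H0.

U_X = 31.5, p = 1.000000, fail to reject H0 at alpha = 0.1.


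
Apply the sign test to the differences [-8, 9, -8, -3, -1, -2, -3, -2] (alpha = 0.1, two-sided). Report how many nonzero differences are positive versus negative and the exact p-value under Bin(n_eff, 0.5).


Step 1: Discard zero differences. Original n = 8; n_eff = number of nonzero differences = 8.
Nonzero differences (with sign): -8, +9, -8, -3, -1, -2, -3, -2
Step 2: Count signs: positive = 1, negative = 7.
Step 3: Under H0: P(positive) = 0.5, so the number of positives S ~ Bin(8, 0.5).
Step 4: Two-sided exact p-value = sum of Bin(8,0.5) probabilities at or below the observed probability = 0.070312.
Step 5: alpha = 0.1. reject H0.

n_eff = 8, pos = 1, neg = 7, p = 0.070312, reject H0.


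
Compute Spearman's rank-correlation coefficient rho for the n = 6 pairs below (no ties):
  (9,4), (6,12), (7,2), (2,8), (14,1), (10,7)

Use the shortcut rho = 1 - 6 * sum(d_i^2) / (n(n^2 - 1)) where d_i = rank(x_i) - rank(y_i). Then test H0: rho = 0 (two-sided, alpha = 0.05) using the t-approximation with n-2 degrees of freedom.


Step 1: Rank x and y separately (midranks; no ties here).
rank(x): 9->4, 6->2, 7->3, 2->1, 14->6, 10->5
rank(y): 4->3, 12->6, 2->2, 8->5, 1->1, 7->4
Step 2: d_i = R_x(i) - R_y(i); compute d_i^2.
  (4-3)^2=1, (2-6)^2=16, (3-2)^2=1, (1-5)^2=16, (6-1)^2=25, (5-4)^2=1
sum(d^2) = 60.
Step 3: rho = 1 - 6*60 / (6*(6^2 - 1)) = 1 - 360/210 = -0.714286.
Step 4: Under H0, t = rho * sqrt((n-2)/(1-rho^2)) = -2.0412 ~ t(4).
Step 5: Two-sided p-value from the t-distribution with 4 df = 0.110787.
Step 6: alpha = 0.05. fail to reject H0.

rho = -0.7143, p = 0.110787, fail to reject H0 at alpha = 0.05.


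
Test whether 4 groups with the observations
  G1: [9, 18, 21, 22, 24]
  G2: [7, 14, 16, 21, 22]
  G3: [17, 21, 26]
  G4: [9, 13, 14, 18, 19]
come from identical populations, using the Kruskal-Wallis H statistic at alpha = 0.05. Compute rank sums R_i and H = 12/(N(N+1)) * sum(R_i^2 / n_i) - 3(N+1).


Step 1: Combine all N = 18 observations and assign midranks.
sorted (value, group, rank): (7,G2,1), (9,G1,2.5), (9,G4,2.5), (13,G4,4), (14,G2,5.5), (14,G4,5.5), (16,G2,7), (17,G3,8), (18,G1,9.5), (18,G4,9.5), (19,G4,11), (21,G1,13), (21,G2,13), (21,G3,13), (22,G1,15.5), (22,G2,15.5), (24,G1,17), (26,G3,18)
Step 2: Sum ranks within each group.
R_1 = 57.5 (n_1 = 5)
R_2 = 42 (n_2 = 5)
R_3 = 39 (n_3 = 3)
R_4 = 32.5 (n_4 = 5)
Step 3: H = 12/(N(N+1)) * sum(R_i^2/n_i) - 3(N+1)
     = 12/(18*19) * (57.5^2/5 + 42^2/5 + 39^2/3 + 32.5^2/5) - 3*19
     = 0.035088 * 1732.3 - 57
     = 3.782456.
Step 4: Ties present; correction factor C = 1 - 48/(18^3 - 18) = 0.991744. Corrected H = 3.782456 / 0.991744 = 3.813944.
Step 5: Under H0, H ~ chi^2(3); p-value = 0.282268.
Step 6: alpha = 0.05. fail to reject H0.

H = 3.8139, df = 3, p = 0.282268, fail to reject H0.


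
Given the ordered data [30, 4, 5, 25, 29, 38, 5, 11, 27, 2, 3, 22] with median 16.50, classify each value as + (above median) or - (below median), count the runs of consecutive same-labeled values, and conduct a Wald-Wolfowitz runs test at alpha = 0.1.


Step 1: Compute median = 16.50; label A = above, B = below.
Labels in order: ABBAAABBABBA  (n_A = 6, n_B = 6)
Step 2: Count runs R = 7.
Step 3: Under H0 (random ordering), E[R] = 2*n_A*n_B/(n_A+n_B) + 1 = 2*6*6/12 + 1 = 7.0000.
        Var[R] = 2*n_A*n_B*(2*n_A*n_B - n_A - n_B) / ((n_A+n_B)^2 * (n_A+n_B-1)) = 4320/1584 = 2.7273.
        SD[R] = 1.6514.
Step 4: R = E[R], so z = 0 with no continuity correction.
Step 5: Two-sided p-value via normal approximation = 2*(1 - Phi(|z|)) = 1.000000.
Step 6: alpha = 0.1. fail to reject H0.

R = 7, z = 0.0000, p = 1.000000, fail to reject H0.


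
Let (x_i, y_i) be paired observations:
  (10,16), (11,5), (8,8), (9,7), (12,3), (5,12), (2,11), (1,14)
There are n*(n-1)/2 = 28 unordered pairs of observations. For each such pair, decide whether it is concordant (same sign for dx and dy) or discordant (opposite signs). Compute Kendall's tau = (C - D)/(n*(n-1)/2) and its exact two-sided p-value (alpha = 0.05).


Step 1: Enumerate the 28 unordered pairs (i,j) with i<j and classify each by sign(x_j-x_i) * sign(y_j-y_i).
  (1,2):dx=+1,dy=-11->D; (1,3):dx=-2,dy=-8->C; (1,4):dx=-1,dy=-9->C; (1,5):dx=+2,dy=-13->D
  (1,6):dx=-5,dy=-4->C; (1,7):dx=-8,dy=-5->C; (1,8):dx=-9,dy=-2->C; (2,3):dx=-3,dy=+3->D
  (2,4):dx=-2,dy=+2->D; (2,5):dx=+1,dy=-2->D; (2,6):dx=-6,dy=+7->D; (2,7):dx=-9,dy=+6->D
  (2,8):dx=-10,dy=+9->D; (3,4):dx=+1,dy=-1->D; (3,5):dx=+4,dy=-5->D; (3,6):dx=-3,dy=+4->D
  (3,7):dx=-6,dy=+3->D; (3,8):dx=-7,dy=+6->D; (4,5):dx=+3,dy=-4->D; (4,6):dx=-4,dy=+5->D
  (4,7):dx=-7,dy=+4->D; (4,8):dx=-8,dy=+7->D; (5,6):dx=-7,dy=+9->D; (5,7):dx=-10,dy=+8->D
  (5,8):dx=-11,dy=+11->D; (6,7):dx=-3,dy=-1->C; (6,8):dx=-4,dy=+2->D; (7,8):dx=-1,dy=+3->D
Step 2: C = 6, D = 22, total pairs = 28.
Step 3: tau = (C - D)/(n(n-1)/2) = (6 - 22)/28 = -0.571429.
Step 4: Exact two-sided p-value (enumerate n! = 40320 permutations of y under H0): p = 0.061012.
Step 5: alpha = 0.05. fail to reject H0.

tau_b = -0.5714 (C=6, D=22), p = 0.061012, fail to reject H0.


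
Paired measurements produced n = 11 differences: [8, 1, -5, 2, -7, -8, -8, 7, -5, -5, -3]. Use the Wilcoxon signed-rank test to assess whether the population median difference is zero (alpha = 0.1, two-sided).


Step 1: Drop any zero differences (none here) and take |d_i|.
|d| = [8, 1, 5, 2, 7, 8, 8, 7, 5, 5, 3]
Step 2: Midrank |d_i| (ties get averaged ranks).
ranks: |8|->10, |1|->1, |5|->5, |2|->2, |7|->7.5, |8|->10, |8|->10, |7|->7.5, |5|->5, |5|->5, |3|->3
Step 3: Attach original signs; sum ranks with positive sign and with negative sign.
W+ = 10 + 1 + 2 + 7.5 = 20.5
W- = 5 + 7.5 + 10 + 10 + 5 + 5 + 3 = 45.5
(Check: W+ + W- = 66 should equal n(n+1)/2 = 66.)
Step 4: Test statistic W = min(W+, W-) = 20.5.
Step 5: Ties in |d|, so use the tie-corrected normal approximation.
        E[W] = n(n+1)/4 = 11*12/4 = 33.
        Tie groups: |d|=5 (t=3), |d|=7 (t=2), |d|=8 (t=3); sum(t^3 - t) = 54.
        Var[W] = n(n+1)(2n+1)/24 - sum(t^3-t)/48 = 3036/24 - 54/48 = 125.375.
        z = (W - E[W]) / sqrt(Var[W]) = (20.5 - 33) / 11.1971 = -1.1164.
        Two-sided p = 2*Phi(z) = 0.264268.
Step 6: alpha = 0.1. fail to reject H0.

W+ = 20.5, W- = 45.5, W = min = 20.5, p = 0.264268, fail to reject H0.


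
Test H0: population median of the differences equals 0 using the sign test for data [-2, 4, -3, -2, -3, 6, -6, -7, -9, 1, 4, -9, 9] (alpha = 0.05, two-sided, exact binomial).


Step 1: Discard zero differences. Original n = 13; n_eff = number of nonzero differences = 13.
Nonzero differences (with sign): -2, +4, -3, -2, -3, +6, -6, -7, -9, +1, +4, -9, +9
Step 2: Count signs: positive = 5, negative = 8.
Step 3: Under H0: P(positive) = 0.5, so the number of positives S ~ Bin(13, 0.5).
Step 4: Two-sided exact p-value = sum of Bin(13,0.5) probabilities at or below the observed probability = 0.581055.
Step 5: alpha = 0.05. fail to reject H0.

n_eff = 13, pos = 5, neg = 8, p = 0.581055, fail to reject H0.


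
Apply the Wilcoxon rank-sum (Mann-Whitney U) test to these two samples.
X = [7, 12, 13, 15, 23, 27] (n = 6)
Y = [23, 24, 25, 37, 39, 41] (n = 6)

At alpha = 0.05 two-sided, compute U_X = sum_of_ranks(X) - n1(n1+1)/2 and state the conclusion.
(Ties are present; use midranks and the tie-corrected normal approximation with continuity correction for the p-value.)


Step 1: Combine and sort all 12 observations; assign midranks.
sorted (value, group): (7,X), (12,X), (13,X), (15,X), (23,X), (23,Y), (24,Y), (25,Y), (27,X), (37,Y), (39,Y), (41,Y)
ranks: 7->1, 12->2, 13->3, 15->4, 23->5.5, 23->5.5, 24->7, 25->8, 27->9, 37->10, 39->11, 41->12
Step 2: Rank sum for X: R1 = 1 + 2 + 3 + 4 + 5.5 + 9 = 24.5.
Step 3: U_X = R1 - n1(n1+1)/2 = 24.5 - 6*7/2 = 24.5 - 21 = 3.5.
       U_Y = n1*n2 - U_X = 36 - 3.5 = 32.5.
Step 4: Ties are present, so use the tie-corrected normal approximation (with continuity correction) for the p-value.
Step 5: p-value = 0.024722; compare to alpha = 0.05. reject H0.

U_X = 3.5, p = 0.024722, reject H0 at alpha = 0.05.


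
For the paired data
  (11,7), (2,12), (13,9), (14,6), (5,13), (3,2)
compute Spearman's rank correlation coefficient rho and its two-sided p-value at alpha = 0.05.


Step 1: Rank x and y separately (midranks; no ties here).
rank(x): 11->4, 2->1, 13->5, 14->6, 5->3, 3->2
rank(y): 7->3, 12->5, 9->4, 6->2, 13->6, 2->1
Step 2: d_i = R_x(i) - R_y(i); compute d_i^2.
  (4-3)^2=1, (1-5)^2=16, (5-4)^2=1, (6-2)^2=16, (3-6)^2=9, (2-1)^2=1
sum(d^2) = 44.
Step 3: rho = 1 - 6*44 / (6*(6^2 - 1)) = 1 - 264/210 = -0.257143.
Step 4: Under H0, t = rho * sqrt((n-2)/(1-rho^2)) = -0.5322 ~ t(4).
Step 5: Two-sided p-value from the t-distribution with 4 df = 0.622787.
Step 6: alpha = 0.05. fail to reject H0.

rho = -0.2571, p = 0.622787, fail to reject H0 at alpha = 0.05.


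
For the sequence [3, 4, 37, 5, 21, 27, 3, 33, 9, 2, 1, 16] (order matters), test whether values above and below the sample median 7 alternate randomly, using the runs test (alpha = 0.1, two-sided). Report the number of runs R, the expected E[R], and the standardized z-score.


Step 1: Compute median = 7; label A = above, B = below.
Labels in order: BBABAABAABBA  (n_A = 6, n_B = 6)
Step 2: Count runs R = 8.
Step 3: Under H0 (random ordering), E[R] = 2*n_A*n_B/(n_A+n_B) + 1 = 2*6*6/12 + 1 = 7.0000.
        Var[R] = 2*n_A*n_B*(2*n_A*n_B - n_A - n_B) / ((n_A+n_B)^2 * (n_A+n_B-1)) = 4320/1584 = 2.7273.
        SD[R] = 1.6514.
Step 4: Continuity-corrected z = (R - 0.5 - E[R]) / SD[R] = (8 - 0.5 - 7.0000) / 1.6514 = 0.3028.
Step 5: Two-sided p-value via normal approximation = 2*(1 - Phi(|z|)) = 0.762069.
Step 6: alpha = 0.1. fail to reject H0.

R = 8, z = 0.3028, p = 0.762069, fail to reject H0.


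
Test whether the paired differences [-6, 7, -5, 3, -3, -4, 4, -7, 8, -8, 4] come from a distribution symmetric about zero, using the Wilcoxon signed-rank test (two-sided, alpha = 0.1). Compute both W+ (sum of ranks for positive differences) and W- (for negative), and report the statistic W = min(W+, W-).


Step 1: Drop any zero differences (none here) and take |d_i|.
|d| = [6, 7, 5, 3, 3, 4, 4, 7, 8, 8, 4]
Step 2: Midrank |d_i| (ties get averaged ranks).
ranks: |6|->7, |7|->8.5, |5|->6, |3|->1.5, |3|->1.5, |4|->4, |4|->4, |7|->8.5, |8|->10.5, |8|->10.5, |4|->4
Step 3: Attach original signs; sum ranks with positive sign and with negative sign.
W+ = 8.5 + 1.5 + 4 + 10.5 + 4 = 28.5
W- = 7 + 6 + 1.5 + 4 + 8.5 + 10.5 = 37.5
(Check: W+ + W- = 66 should equal n(n+1)/2 = 66.)
Step 4: Test statistic W = min(W+, W-) = 28.5.
Step 5: Ties in |d|, so use the tie-corrected normal approximation.
        E[W] = n(n+1)/4 = 11*12/4 = 33.
        Tie groups: |d|=3 (t=2), |d|=4 (t=3), |d|=7 (t=2), |d|=8 (t=2); sum(t^3 - t) = 42.
        Var[W] = n(n+1)(2n+1)/24 - sum(t^3-t)/48 = 3036/24 - 42/48 = 125.625.
        z = (W - E[W]) / sqrt(Var[W]) = (28.5 - 33) / 11.2083 = -0.4015.
        Two-sided p = 2*Phi(z) = 0.688060.
Step 6: alpha = 0.1. fail to reject H0.

W+ = 28.5, W- = 37.5, W = min = 28.5, p = 0.688060, fail to reject H0.


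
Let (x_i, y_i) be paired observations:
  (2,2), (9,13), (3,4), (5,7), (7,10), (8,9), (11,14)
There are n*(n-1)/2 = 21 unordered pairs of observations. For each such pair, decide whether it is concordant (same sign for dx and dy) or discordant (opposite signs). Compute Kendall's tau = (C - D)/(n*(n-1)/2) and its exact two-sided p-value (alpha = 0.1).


Step 1: Enumerate the 21 unordered pairs (i,j) with i<j and classify each by sign(x_j-x_i) * sign(y_j-y_i).
  (1,2):dx=+7,dy=+11->C; (1,3):dx=+1,dy=+2->C; (1,4):dx=+3,dy=+5->C; (1,5):dx=+5,dy=+8->C
  (1,6):dx=+6,dy=+7->C; (1,7):dx=+9,dy=+12->C; (2,3):dx=-6,dy=-9->C; (2,4):dx=-4,dy=-6->C
  (2,5):dx=-2,dy=-3->C; (2,6):dx=-1,dy=-4->C; (2,7):dx=+2,dy=+1->C; (3,4):dx=+2,dy=+3->C
  (3,5):dx=+4,dy=+6->C; (3,6):dx=+5,dy=+5->C; (3,7):dx=+8,dy=+10->C; (4,5):dx=+2,dy=+3->C
  (4,6):dx=+3,dy=+2->C; (4,7):dx=+6,dy=+7->C; (5,6):dx=+1,dy=-1->D; (5,7):dx=+4,dy=+4->C
  (6,7):dx=+3,dy=+5->C
Step 2: C = 20, D = 1, total pairs = 21.
Step 3: tau = (C - D)/(n(n-1)/2) = (20 - 1)/21 = 0.904762.
Step 4: Exact two-sided p-value (enumerate n! = 5040 permutations of y under H0): p = 0.002778.
Step 5: alpha = 0.1. reject H0.

tau_b = 0.9048 (C=20, D=1), p = 0.002778, reject H0.


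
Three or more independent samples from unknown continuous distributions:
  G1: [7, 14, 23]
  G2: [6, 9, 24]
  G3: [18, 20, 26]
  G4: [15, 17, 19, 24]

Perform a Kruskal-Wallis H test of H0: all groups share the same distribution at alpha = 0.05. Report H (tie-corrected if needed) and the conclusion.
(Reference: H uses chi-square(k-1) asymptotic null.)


Step 1: Combine all N = 13 observations and assign midranks.
sorted (value, group, rank): (6,G2,1), (7,G1,2), (9,G2,3), (14,G1,4), (15,G4,5), (17,G4,6), (18,G3,7), (19,G4,8), (20,G3,9), (23,G1,10), (24,G2,11.5), (24,G4,11.5), (26,G3,13)
Step 2: Sum ranks within each group.
R_1 = 16 (n_1 = 3)
R_2 = 15.5 (n_2 = 3)
R_3 = 29 (n_3 = 3)
R_4 = 30.5 (n_4 = 4)
Step 3: H = 12/(N(N+1)) * sum(R_i^2/n_i) - 3(N+1)
     = 12/(13*14) * (16^2/3 + 15.5^2/3 + 29^2/3 + 30.5^2/4) - 3*14
     = 0.065934 * 678.312 - 42
     = 2.723901.
Step 4: Ties present; correction factor C = 1 - 6/(13^3 - 13) = 0.997253. Corrected H = 2.723901 / 0.997253 = 2.731405.
Step 5: Under H0, H ~ chi^2(3); p-value = 0.434917.
Step 6: alpha = 0.05. fail to reject H0.

H = 2.7314, df = 3, p = 0.434917, fail to reject H0.


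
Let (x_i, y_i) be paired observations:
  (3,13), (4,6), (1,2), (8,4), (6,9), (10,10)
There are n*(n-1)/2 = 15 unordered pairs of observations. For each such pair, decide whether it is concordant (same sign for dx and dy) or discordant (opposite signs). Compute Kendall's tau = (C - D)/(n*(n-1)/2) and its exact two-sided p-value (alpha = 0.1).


Step 1: Enumerate the 15 unordered pairs (i,j) with i<j and classify each by sign(x_j-x_i) * sign(y_j-y_i).
  (1,2):dx=+1,dy=-7->D; (1,3):dx=-2,dy=-11->C; (1,4):dx=+5,dy=-9->D; (1,5):dx=+3,dy=-4->D
  (1,6):dx=+7,dy=-3->D; (2,3):dx=-3,dy=-4->C; (2,4):dx=+4,dy=-2->D; (2,5):dx=+2,dy=+3->C
  (2,6):dx=+6,dy=+4->C; (3,4):dx=+7,dy=+2->C; (3,5):dx=+5,dy=+7->C; (3,6):dx=+9,dy=+8->C
  (4,5):dx=-2,dy=+5->D; (4,6):dx=+2,dy=+6->C; (5,6):dx=+4,dy=+1->C
Step 2: C = 9, D = 6, total pairs = 15.
Step 3: tau = (C - D)/(n(n-1)/2) = (9 - 6)/15 = 0.200000.
Step 4: Exact two-sided p-value (enumerate n! = 720 permutations of y under H0): p = 0.719444.
Step 5: alpha = 0.1. fail to reject H0.

tau_b = 0.2000 (C=9, D=6), p = 0.719444, fail to reject H0.


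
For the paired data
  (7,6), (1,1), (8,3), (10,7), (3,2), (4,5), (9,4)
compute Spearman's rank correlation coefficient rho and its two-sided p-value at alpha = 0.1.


Step 1: Rank x and y separately (midranks; no ties here).
rank(x): 7->4, 1->1, 8->5, 10->7, 3->2, 4->3, 9->6
rank(y): 6->6, 1->1, 3->3, 7->7, 2->2, 5->5, 4->4
Step 2: d_i = R_x(i) - R_y(i); compute d_i^2.
  (4-6)^2=4, (1-1)^2=0, (5-3)^2=4, (7-7)^2=0, (2-2)^2=0, (3-5)^2=4, (6-4)^2=4
sum(d^2) = 16.
Step 3: rho = 1 - 6*16 / (7*(7^2 - 1)) = 1 - 96/336 = 0.714286.
Step 4: Under H0, t = rho * sqrt((n-2)/(1-rho^2)) = 2.2822 ~ t(5).
Step 5: Two-sided p-value from the t-distribution with 5 df = 0.071344.
Step 6: alpha = 0.1. reject H0.

rho = 0.7143, p = 0.071344, reject H0 at alpha = 0.1.


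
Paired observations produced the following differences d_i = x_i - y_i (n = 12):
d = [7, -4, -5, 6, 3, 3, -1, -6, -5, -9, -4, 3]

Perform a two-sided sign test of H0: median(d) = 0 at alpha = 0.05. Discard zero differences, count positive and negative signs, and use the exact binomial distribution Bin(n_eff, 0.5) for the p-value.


Step 1: Discard zero differences. Original n = 12; n_eff = number of nonzero differences = 12.
Nonzero differences (with sign): +7, -4, -5, +6, +3, +3, -1, -6, -5, -9, -4, +3
Step 2: Count signs: positive = 5, negative = 7.
Step 3: Under H0: P(positive) = 0.5, so the number of positives S ~ Bin(12, 0.5).
Step 4: Two-sided exact p-value = sum of Bin(12,0.5) probabilities at or below the observed probability = 0.774414.
Step 5: alpha = 0.05. fail to reject H0.

n_eff = 12, pos = 5, neg = 7, p = 0.774414, fail to reject H0.
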